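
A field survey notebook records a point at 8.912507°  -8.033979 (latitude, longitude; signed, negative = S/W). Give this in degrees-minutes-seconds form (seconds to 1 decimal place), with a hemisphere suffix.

Latitude: 0.912507 × 60 = 54.75042′ → 54′, remainder × 60 = 45.025″
Longitude is negative → W; |value| = 8.033979
Lon: whole degrees 8; 2.03874′ → 2′ and 2.324″

8°54′45.0″ N, 8°02′2.3″ W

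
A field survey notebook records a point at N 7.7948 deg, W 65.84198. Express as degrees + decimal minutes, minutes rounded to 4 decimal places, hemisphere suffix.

7° 47.6880′ N, 65° 50.5188′ W

Latitude: 7° + 0.794800 × 60 = 7° 47.688000′
Longitude: fractional part 0.841980 → 50.518800 minutes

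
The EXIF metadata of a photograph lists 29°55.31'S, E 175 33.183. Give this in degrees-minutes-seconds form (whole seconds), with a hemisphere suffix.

29°55′19″ S, 175°33′11″ E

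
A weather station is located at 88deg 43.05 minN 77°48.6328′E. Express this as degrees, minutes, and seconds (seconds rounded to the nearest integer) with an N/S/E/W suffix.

88°43′3″ N, 77°48′38″ E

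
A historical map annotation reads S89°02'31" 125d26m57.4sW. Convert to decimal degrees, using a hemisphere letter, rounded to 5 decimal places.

φ: 89° + 2/60 + 31/3600 = 89 + 0.033333 + 0.008611 = 89.041944
Longitude: 125 + 26/60 + 57.4/3600 = 125.449278

89.04194° S, 125.44928° W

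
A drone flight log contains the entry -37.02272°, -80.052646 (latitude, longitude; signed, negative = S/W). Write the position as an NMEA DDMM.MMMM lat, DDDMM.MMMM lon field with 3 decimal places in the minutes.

3701.363,S / 08003.159,W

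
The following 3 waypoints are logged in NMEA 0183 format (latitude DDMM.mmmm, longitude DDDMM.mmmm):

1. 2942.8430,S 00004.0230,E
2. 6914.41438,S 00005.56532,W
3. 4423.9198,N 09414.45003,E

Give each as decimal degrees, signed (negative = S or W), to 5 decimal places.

1. -29.71405, 0.06705
2. -69.24024, -0.09276
3. 44.39866, 94.24083

Point 1:
  φ: degrees = first 2 digits = 29, minutes = 42.843; 29 + 42.843/60 = 29.714050
  S ⇒ negate
  Longitude: degrees = first 3 digits = 0, minutes = 4.023; 0 + 4.023/60 = 0.067050
  E ⇒ keep positive
Point 2:
  φ: split at 2 digits → 69° and 14.41438′; 69 + 14.41438/60 = 69.240240
  S ⇒ negate
  Lon: degrees = first 3 digits = 0, minutes = 5.56532; 0 + 5.56532/60 = 0.092755
  W ⇒ negate
Point 3:
  Latitude: degrees = first 2 digits = 44, minutes = 23.9198; 44 + 23.9198/60 = 44.398663
  N → positive
  λ: degrees = first 3 digits = 94, minutes = 14.45003; 94 + 14.45003/60 = 94.240834
  E ⇒ keep positive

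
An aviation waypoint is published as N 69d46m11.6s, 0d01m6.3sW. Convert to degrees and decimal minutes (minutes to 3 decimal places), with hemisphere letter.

φ: 46 + 11.6/60 = 46.19333′
Lon: 1 + 6.3/60 = 1.10500′

69° 46.193′ N, 0° 1.105′ W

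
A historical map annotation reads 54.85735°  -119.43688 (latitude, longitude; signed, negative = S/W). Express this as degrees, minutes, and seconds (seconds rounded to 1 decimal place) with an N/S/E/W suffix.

Latitude: 0.857350° → 51.44100′; 0.44100 × 60 = 26.460″
Longitude is negative → W; |value| = 119.436880
λ: 0.436880° → 26.21280′; 0.21280 × 60 = 12.768″

54°51′26.5″ N, 119°26′12.8″ W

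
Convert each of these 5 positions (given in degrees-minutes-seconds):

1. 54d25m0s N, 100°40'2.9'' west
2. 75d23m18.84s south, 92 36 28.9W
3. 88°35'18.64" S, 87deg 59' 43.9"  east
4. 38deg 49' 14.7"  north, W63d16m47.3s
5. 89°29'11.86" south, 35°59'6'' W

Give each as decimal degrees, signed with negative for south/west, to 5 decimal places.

1. 54.41667, -100.66747
2. -75.38857, -92.60803
3. -88.58851, 87.99553
4. 38.82075, -63.27981
5. -89.48663, -35.98500

Point 1:
  Latitude: 54 + 25/60 + 0/3600 = 54.416667
  N ⇒ keep positive
  Lon: 100° + 40/60 + 2.9/3600 = 100 + 0.666667 + 0.000806 = 100.667472
  W ⇒ negate
Point 2:
  Lat: 75° + 23/60 + 18.84/3600 = 75 + 0.383333 + 0.005233 = 75.388567
  hemisphere S, so the sign is −
  Longitude: 92 + 36/60 + 28.9/3600 = 92.608028
  hemisphere W, so the sign is −
Point 3:
  φ: 35′ + 18.64″ = 35.31067′; 88 + 35.31067/60 = 88.588511
  S → negative
  Lon: 87° + 59/60 + 43.9/3600 = 87 + 0.983333 + 0.012194 = 87.995528
  E ⇒ keep positive
Point 4:
  Latitude: 38 + 49/60 + 14.7/3600 = 38.820750
  N → positive
  Longitude: 16′ + 47.3″ = 16.78833′; 63 + 16.78833/60 = 63.279806
  W ⇒ negate
Point 5:
  Latitude: 89° + 29/60 + 11.86/3600 = 89 + 0.483333 + 0.003294 = 89.486628
  hemisphere S, so the sign is −
  Lon: 35° + 59/60 + 6/3600 = 35 + 0.983333 + 0.001667 = 35.985000
  hemisphere W, so the sign is −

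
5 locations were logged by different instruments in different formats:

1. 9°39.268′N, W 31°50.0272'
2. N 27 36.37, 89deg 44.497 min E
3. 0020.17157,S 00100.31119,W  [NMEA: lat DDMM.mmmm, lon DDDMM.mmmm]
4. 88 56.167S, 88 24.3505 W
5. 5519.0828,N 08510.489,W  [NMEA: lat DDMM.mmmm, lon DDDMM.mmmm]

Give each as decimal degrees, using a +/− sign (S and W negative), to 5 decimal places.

Point 1:
  Latitude: 39.268′ = 0.654467°; total 9.654467
  N ⇒ keep positive
  Lon: 31 + 50.0272/60 = 31.833787
  hemisphere W, so the sign is −
Point 2:
  Latitude: 27 + 36.37/60 = 27.606167
  N ⇒ keep positive
  Longitude: 89 + 44.497/60 = 89.741617
  E → positive
Point 3:
  Latitude: degrees = first 2 digits = 0, minutes = 20.17157; 0 + 20.17157/60 = 0.336193
  S ⇒ negate
  Longitude: split at 3 digits → 001° and 0.31119′; 1 + 0.31119/60 = 1.005187
  hemisphere W, so the sign is −
Point 4:
  Latitude: 88 + 56.167/60 = 88.936117
  hemisphere S, so the sign is −
  Longitude: 88 + 24.3505/60 = 88.405842
  hemisphere W, so the sign is −
Point 5:
  φ: degrees = first 2 digits = 55, minutes = 19.0828; 55 + 19.0828/60 = 55.318047
  N ⇒ keep positive
  Longitude: degrees = first 3 digits = 85, minutes = 10.489; 85 + 10.489/60 = 85.174817
  W → negative

1. 9.65447, -31.83379
2. 27.60617, 89.74162
3. -0.33619, -1.00519
4. -88.93612, -88.40584
5. 55.31805, -85.17482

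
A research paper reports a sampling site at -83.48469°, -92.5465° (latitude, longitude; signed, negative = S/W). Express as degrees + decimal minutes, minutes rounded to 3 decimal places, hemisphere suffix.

Latitude is negative → S; |value| = 83.484690
φ: fractional part 0.484690 → 29.08140 minutes
Longitude is negative → W; |value| = 92.546500
Lon: fractional part 0.546500 → 32.79000 minutes

83° 29.081′ S, 92° 32.790′ W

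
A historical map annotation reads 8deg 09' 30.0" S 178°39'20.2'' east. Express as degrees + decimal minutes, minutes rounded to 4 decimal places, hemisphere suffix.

8° 9.5000′ S, 178° 39.3367′ E

φ: 9 + 30/60 = 9.500000′
λ: seconds/60 = 0.33667; minutes = 39 + 0.33667 = 39.336667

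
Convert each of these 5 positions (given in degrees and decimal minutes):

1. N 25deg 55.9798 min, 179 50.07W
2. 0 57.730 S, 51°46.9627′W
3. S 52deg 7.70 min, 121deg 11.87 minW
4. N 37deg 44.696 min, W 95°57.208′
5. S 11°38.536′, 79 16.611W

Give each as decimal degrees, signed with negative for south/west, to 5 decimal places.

1. 25.93300, -179.83450
2. -0.96217, -51.78271
3. -52.12833, -121.19783
4. 37.74493, -95.95347
5. -11.64227, -79.27685

Point 1:
  Latitude: 55.9798′ = 0.932997°; total 25.932997
  N ⇒ keep positive
  Lon: 50.07′ = 0.834500°; total 179.834500
  hemisphere W, so the sign is −
Point 2:
  Latitude: 0 + 57.73/60 = 0.962167
  S ⇒ negate
  λ: 46.9627′ = 0.782712°; total 51.782712
  hemisphere W, so the sign is −
Point 3:
  Latitude: 7.7′ = 0.128333°; total 52.128333
  S ⇒ negate
  λ: 11.87′ = 0.197833°; total 121.197833
  W → negative
Point 4:
  Latitude: 37 + 44.696/60 = 37.744933
  N ⇒ keep positive
  Longitude: 95 + 57.208/60 = 95.953467
  W → negative
Point 5:
  Lat: 11 + 38.536/60 = 11.642267
  S ⇒ negate
  Longitude: 16.611′ = 0.276850°; total 79.276850
  W ⇒ negate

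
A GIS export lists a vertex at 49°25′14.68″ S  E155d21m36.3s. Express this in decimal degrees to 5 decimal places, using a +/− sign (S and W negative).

-49.42074, 155.36008

φ: 25′ + 14.68″ = 25.24467′; 49 + 25.24467/60 = 49.420744
hemisphere S, so the sign is −
λ: 21′ + 36.3″ = 21.60500′; 155 + 21.60500/60 = 155.360083
E ⇒ keep positive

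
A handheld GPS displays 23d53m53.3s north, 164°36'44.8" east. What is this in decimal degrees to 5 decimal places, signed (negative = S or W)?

23.89814, 164.61244

φ: 23° + 53/60 + 53.3/3600 = 23 + 0.883333 + 0.014806 = 23.898139
N → positive
λ: 164° + 36/60 + 44.8/3600 = 164 + 0.600000 + 0.012444 = 164.612444
E ⇒ keep positive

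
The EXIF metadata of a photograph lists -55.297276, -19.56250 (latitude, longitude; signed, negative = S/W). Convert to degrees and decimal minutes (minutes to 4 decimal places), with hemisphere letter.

55° 17.8366′ S, 19° 33.7500′ W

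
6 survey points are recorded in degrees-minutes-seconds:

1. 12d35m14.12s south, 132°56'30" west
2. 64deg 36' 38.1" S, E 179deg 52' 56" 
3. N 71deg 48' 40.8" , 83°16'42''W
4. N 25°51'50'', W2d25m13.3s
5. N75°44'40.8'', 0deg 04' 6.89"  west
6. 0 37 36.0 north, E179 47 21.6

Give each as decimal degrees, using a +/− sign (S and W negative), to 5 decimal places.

Point 1:
  Latitude: 35′ + 14.12″ = 35.23533′; 12 + 35.23533/60 = 12.587256
  S ⇒ negate
  Longitude: 132° + 56/60 + 30/3600 = 132 + 0.933333 + 0.008333 = 132.941667
  hemisphere W, so the sign is −
Point 2:
  Lat: 36′ + 38.1″ = 36.63500′; 64 + 36.63500/60 = 64.610583
  S → negative
  Lon: 52′ + 56″ = 52.93333′; 179 + 52.93333/60 = 179.882222
  E → positive
Point 3:
  Latitude: 71° + 48/60 + 40.8/3600 = 71 + 0.800000 + 0.011333 = 71.811333
  N → positive
  Lon: 83 + 16/60 + 42/3600 = 83.278333
  W ⇒ negate
Point 4:
  φ: 51′ + 50″ = 51.83333′; 25 + 51.83333/60 = 25.863889
  N ⇒ keep positive
  λ: 2° + 25/60 + 13.3/3600 = 2 + 0.416667 + 0.003694 = 2.420361
  W ⇒ negate
Point 5:
  Lat: 75 + 44/60 + 40.8/3600 = 75.744667
  N → positive
  Longitude: 0° + 4/60 + 6.89/3600 = 0 + 0.066667 + 0.001914 = 0.068581
  hemisphere W, so the sign is −
Point 6:
  φ: 37′ + 36″ = 37.60000′; 0 + 37.60000/60 = 0.626667
  N ⇒ keep positive
  Longitude: 179° + 47/60 + 21.6/3600 = 179 + 0.783333 + 0.006000 = 179.789333
  E → positive

1. -12.58726, -132.94167
2. -64.61058, 179.88222
3. 71.81133, -83.27833
4. 25.86389, -2.42036
5. 75.74467, -0.06858
6. 0.62667, 179.78933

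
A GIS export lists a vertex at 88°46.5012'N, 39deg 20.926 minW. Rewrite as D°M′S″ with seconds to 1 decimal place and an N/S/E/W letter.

φ: fractional minutes 0.50120 × 60 = 30.072″
Longitude: fractional minutes 0.92600 × 60 = 55.560″

88°46′30.1″ N, 39°20′55.6″ W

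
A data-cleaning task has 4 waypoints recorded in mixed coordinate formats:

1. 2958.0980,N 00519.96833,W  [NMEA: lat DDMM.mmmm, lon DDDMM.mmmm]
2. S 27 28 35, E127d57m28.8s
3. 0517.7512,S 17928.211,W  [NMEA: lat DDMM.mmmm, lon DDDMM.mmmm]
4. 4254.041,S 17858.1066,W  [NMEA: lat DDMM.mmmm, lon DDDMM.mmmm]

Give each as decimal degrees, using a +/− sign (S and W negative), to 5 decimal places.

1. 29.96830, -5.33281
2. -27.47639, 127.95800
3. -5.29585, -179.47018
4. -42.90068, -178.96844

Point 1:
  Lat: degrees = first 2 digits = 29, minutes = 58.098; 29 + 58.098/60 = 29.968300
  N → positive
  λ: split at 3 digits → 005° and 19.96833′; 5 + 19.96833/60 = 5.332806
  W ⇒ negate
Point 2:
  Latitude: 27° + 28/60 + 35/3600 = 27 + 0.466667 + 0.009722 = 27.476389
  S → negative
  Longitude: 127 + 57/60 + 28.8/3600 = 127.958000
  E → positive
Point 3:
  Lat: split at 2 digits → 05° and 17.7512′; 5 + 17.7512/60 = 5.295853
  hemisphere S, so the sign is −
  λ: split at 3 digits → 179° and 28.211′; 179 + 28.211/60 = 179.470183
  hemisphere W, so the sign is −
Point 4:
  Lat: degrees = first 2 digits = 42, minutes = 54.041; 42 + 54.041/60 = 42.900683
  S ⇒ negate
  Lon: degrees = first 3 digits = 178, minutes = 58.1066; 178 + 58.1066/60 = 178.968443
  W → negative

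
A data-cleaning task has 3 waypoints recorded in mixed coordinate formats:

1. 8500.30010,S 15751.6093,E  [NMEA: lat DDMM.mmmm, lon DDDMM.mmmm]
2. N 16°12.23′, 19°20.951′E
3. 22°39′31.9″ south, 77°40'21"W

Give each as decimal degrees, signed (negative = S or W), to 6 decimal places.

1. -85.005002, 157.860155
2. 16.203833, 19.349183
3. -22.658861, -77.672500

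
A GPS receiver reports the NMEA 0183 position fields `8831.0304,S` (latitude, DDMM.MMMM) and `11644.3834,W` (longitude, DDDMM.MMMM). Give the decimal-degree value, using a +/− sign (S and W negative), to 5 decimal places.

-88.51717, -116.73972

φ: split at 2 digits → 88° and 31.0304′; 88 + 31.0304/60 = 88.517173
S ⇒ negate
Longitude: degrees = first 3 digits = 116, minutes = 44.3834; 116 + 44.3834/60 = 116.739723
W ⇒ negate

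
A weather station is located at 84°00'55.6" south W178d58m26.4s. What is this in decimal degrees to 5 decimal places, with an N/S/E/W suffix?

84.01544° S, 178.97400° W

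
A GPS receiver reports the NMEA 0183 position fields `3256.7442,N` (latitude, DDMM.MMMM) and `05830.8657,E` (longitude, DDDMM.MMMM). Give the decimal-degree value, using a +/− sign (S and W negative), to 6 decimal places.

32.945737, 58.514428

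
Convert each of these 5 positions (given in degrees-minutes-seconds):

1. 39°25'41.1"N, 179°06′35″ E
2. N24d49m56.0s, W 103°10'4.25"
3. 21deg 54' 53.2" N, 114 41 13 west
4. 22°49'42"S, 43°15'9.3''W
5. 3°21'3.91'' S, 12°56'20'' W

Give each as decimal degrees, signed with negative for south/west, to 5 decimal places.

Point 1:
  Lat: 39° + 25/60 + 41.1/3600 = 39 + 0.416667 + 0.011417 = 39.428083
  N → positive
  λ: 179 + 6/60 + 35/3600 = 179.109722
  E → positive
Point 2:
  Lat: 24 + 49/60 + 56/3600 = 24.832222
  N ⇒ keep positive
  Lon: 103° + 10/60 + 4.25/3600 = 103 + 0.166667 + 0.001181 = 103.167847
  W ⇒ negate
Point 3:
  Lat: 21 + 54/60 + 53.2/3600 = 21.914778
  N → positive
  Longitude: 41′ + 13″ = 41.21667′; 114 + 41.21667/60 = 114.686944
  W ⇒ negate
Point 4:
  Lat: 22° + 49/60 + 42/3600 = 22 + 0.816667 + 0.011667 = 22.828333
  S ⇒ negate
  Longitude: 43 + 15/60 + 9.3/3600 = 43.252583
  W ⇒ negate
Point 5:
  Latitude: 3 + 21/60 + 3.91/3600 = 3.351086
  hemisphere S, so the sign is −
  Longitude: 12 + 56/60 + 20/3600 = 12.938889
  W ⇒ negate

1. 39.42808, 179.10972
2. 24.83222, -103.16785
3. 21.91478, -114.68694
4. -22.82833, -43.25258
5. -3.35109, -12.93889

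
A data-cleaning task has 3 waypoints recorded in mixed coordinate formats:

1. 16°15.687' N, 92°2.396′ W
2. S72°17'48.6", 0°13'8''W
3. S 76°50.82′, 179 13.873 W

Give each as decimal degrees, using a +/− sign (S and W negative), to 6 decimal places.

Point 1:
  φ: 15.687′ = 0.261450°; total 16.2614500
  N ⇒ keep positive
  Lon: 2.396′ = 0.039933°; total 92.0399333
  hemisphere W, so the sign is −
Point 2:
  Lat: 17′ + 48.6″ = 17.81000′; 72 + 17.81000/60 = 72.2968333
  S ⇒ negate
  λ: 0° + 13/60 + 8/3600 = 0 + 0.216667 + 0.002222 = 0.2188889
  W ⇒ negate
Point 3:
  Lat: 76 + 50.82/60 = 76.8470000
  S → negative
  λ: 13.873′ = 0.231217°; total 179.2312167
  hemisphere W, so the sign is −

1. 16.261450, -92.039933
2. -72.296833, -0.218889
3. -76.847000, -179.231217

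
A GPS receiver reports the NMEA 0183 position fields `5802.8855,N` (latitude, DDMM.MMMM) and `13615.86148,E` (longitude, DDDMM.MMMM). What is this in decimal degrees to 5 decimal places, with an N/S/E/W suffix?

58.04809° N, 136.26436° E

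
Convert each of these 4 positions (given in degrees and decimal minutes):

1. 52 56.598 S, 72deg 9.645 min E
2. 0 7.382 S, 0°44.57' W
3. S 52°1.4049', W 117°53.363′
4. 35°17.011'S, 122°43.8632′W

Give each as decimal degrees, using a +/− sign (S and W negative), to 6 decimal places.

Point 1:
  φ: 52 + 56.598/60 = 52.9433000
  S → negative
  Longitude: 72 + 9.645/60 = 72.1607500
  E ⇒ keep positive
Point 2:
  Latitude: 0 + 7.382/60 = 0.1230333
  hemisphere S, so the sign is −
  λ: 44.57′ = 0.742833°; total 0.7428333
  hemisphere W, so the sign is −
Point 3:
  φ: 1.4049′ = 0.023415°; total 52.0234150
  hemisphere S, so the sign is −
  Lon: 117 + 53.363/60 = 117.8893833
  W → negative
Point 4:
  Latitude: 35 + 17.011/60 = 35.2835167
  S ⇒ negate
  Longitude: 43.8632′ = 0.731053°; total 122.7310533
  W → negative

1. -52.943300, 72.160750
2. -0.123033, -0.742833
3. -52.023415, -117.889383
4. -35.283517, -122.731053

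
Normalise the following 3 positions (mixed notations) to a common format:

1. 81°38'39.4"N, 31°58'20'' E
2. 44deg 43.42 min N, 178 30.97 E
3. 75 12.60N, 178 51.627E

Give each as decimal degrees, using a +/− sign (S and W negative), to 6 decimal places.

Point 1:
  Lat: 81 + 38/60 + 39.4/3600 = 81.6442778
  N → positive
  Longitude: 58′ + 20″ = 58.33333′; 31 + 58.33333/60 = 31.9722222
  E ⇒ keep positive
Point 2:
  Latitude: 44 + 43.42/60 = 44.7236667
  N → positive
  Longitude: 30.97′ = 0.516167°; total 178.5161667
  E → positive
Point 3:
  φ: 12.6′ = 0.210000°; total 75.2100000
  N → positive
  λ: 178 + 51.627/60 = 178.8604500
  E ⇒ keep positive

1. 81.644278, 31.972222
2. 44.723667, 178.516167
3. 75.210000, 178.860450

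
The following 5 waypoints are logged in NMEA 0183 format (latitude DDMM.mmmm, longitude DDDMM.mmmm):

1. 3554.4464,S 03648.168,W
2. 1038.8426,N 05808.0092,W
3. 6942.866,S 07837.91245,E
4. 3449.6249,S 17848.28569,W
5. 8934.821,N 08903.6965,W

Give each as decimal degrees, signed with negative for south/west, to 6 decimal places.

Point 1:
  Latitude: degrees = first 2 digits = 35, minutes = 54.4464; 35 + 54.4464/60 = 35.9074400
  hemisphere S, so the sign is −
  Lon: degrees = first 3 digits = 36, minutes = 48.168; 36 + 48.168/60 = 36.8028000
  W ⇒ negate
Point 2:
  φ: split at 2 digits → 10° and 38.8426′; 10 + 38.8426/60 = 10.6473767
  N ⇒ keep positive
  λ: degrees = first 3 digits = 58, minutes = 8.0092; 58 + 8.0092/60 = 58.1334867
  W ⇒ negate
Point 3:
  Latitude: split at 2 digits → 69° and 42.866′; 69 + 42.866/60 = 69.7144333
  hemisphere S, so the sign is −
  Longitude: degrees = first 3 digits = 78, minutes = 37.91245; 78 + 37.91245/60 = 78.6318742
  E → positive
Point 4:
  Latitude: degrees = first 2 digits = 34, minutes = 49.6249; 34 + 49.6249/60 = 34.8270817
  S → negative
  λ: split at 3 digits → 178° and 48.28569′; 178 + 48.28569/60 = 178.8047615
  W → negative
Point 5:
  Lat: degrees = first 2 digits = 89, minutes = 34.821; 89 + 34.821/60 = 89.5803500
  N ⇒ keep positive
  Lon: degrees = first 3 digits = 89, minutes = 3.6965; 89 + 3.6965/60 = 89.0616083
  W ⇒ negate

1. -35.907440, -36.802800
2. 10.647377, -58.133487
3. -69.714433, 78.631874
4. -34.827082, -178.804762
5. 89.580350, -89.061608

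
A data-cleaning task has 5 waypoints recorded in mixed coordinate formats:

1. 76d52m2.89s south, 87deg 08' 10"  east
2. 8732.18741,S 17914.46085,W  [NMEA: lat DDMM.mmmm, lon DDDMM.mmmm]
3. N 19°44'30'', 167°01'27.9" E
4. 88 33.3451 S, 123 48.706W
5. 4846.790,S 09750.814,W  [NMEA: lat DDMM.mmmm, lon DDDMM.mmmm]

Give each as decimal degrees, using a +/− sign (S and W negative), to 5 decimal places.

Point 1:
  φ: 52′ + 2.89″ = 52.04817′; 76 + 52.04817/60 = 76.867469
  S ⇒ negate
  λ: 87° + 8/60 + 10/3600 = 87 + 0.133333 + 0.002778 = 87.136111
  E → positive
Point 2:
  Lat: split at 2 digits → 87° and 32.18741′; 87 + 32.18741/60 = 87.536457
  S → negative
  Longitude: degrees = first 3 digits = 179, minutes = 14.46085; 179 + 14.46085/60 = 179.241014
  W ⇒ negate
Point 3:
  Latitude: 44′ + 30″ = 44.50000′; 19 + 44.50000/60 = 19.741667
  N ⇒ keep positive
  λ: 167° + 1/60 + 27.9/3600 = 167 + 0.016667 + 0.007750 = 167.024417
  E → positive
Point 4:
  Latitude: 33.3451′ = 0.555752°; total 88.555752
  S ⇒ negate
  Longitude: 48.706′ = 0.811767°; total 123.811767
  W → negative
Point 5:
  Latitude: degrees = first 2 digits = 48, minutes = 46.79; 48 + 46.79/60 = 48.779833
  S ⇒ negate
  Lon: split at 3 digits → 097° and 50.814′; 97 + 50.814/60 = 97.846900
  W ⇒ negate

1. -76.86747, 87.13611
2. -87.53646, -179.24101
3. 19.74167, 167.02442
4. -88.55575, -123.81177
5. -48.77983, -97.84690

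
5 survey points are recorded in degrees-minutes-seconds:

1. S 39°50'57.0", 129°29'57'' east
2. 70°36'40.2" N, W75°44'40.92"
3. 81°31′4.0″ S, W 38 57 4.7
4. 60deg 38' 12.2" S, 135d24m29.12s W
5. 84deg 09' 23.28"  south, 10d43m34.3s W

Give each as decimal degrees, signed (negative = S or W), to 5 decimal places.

Point 1:
  Latitude: 39° + 50/60 + 57/3600 = 39 + 0.833333 + 0.015833 = 39.849167
  hemisphere S, so the sign is −
  λ: 29′ + 57″ = 29.95000′; 129 + 29.95000/60 = 129.499167
  E → positive
Point 2:
  φ: 36′ + 40.2″ = 36.67000′; 70 + 36.67000/60 = 70.611167
  N → positive
  λ: 75 + 44/60 + 40.92/3600 = 75.744700
  W ⇒ negate
Point 3:
  Lat: 81° + 31/60 + 4/3600 = 81 + 0.516667 + 0.001111 = 81.517778
  S ⇒ negate
  Longitude: 38 + 57/60 + 4.7/3600 = 38.951306
  hemisphere W, so the sign is −
Point 4:
  φ: 60° + 38/60 + 12.2/3600 = 60 + 0.633333 + 0.003389 = 60.636722
  S → negative
  Lon: 135° + 24/60 + 29.12/3600 = 135 + 0.400000 + 0.008089 = 135.408089
  W ⇒ negate
Point 5:
  φ: 9′ + 23.28″ = 9.38800′; 84 + 9.38800/60 = 84.156467
  S → negative
  Lon: 43′ + 34.3″ = 43.57167′; 10 + 43.57167/60 = 10.726194
  W ⇒ negate

1. -39.84917, 129.49917
2. 70.61117, -75.74470
3. -81.51778, -38.95131
4. -60.63672, -135.40809
5. -84.15647, -10.72619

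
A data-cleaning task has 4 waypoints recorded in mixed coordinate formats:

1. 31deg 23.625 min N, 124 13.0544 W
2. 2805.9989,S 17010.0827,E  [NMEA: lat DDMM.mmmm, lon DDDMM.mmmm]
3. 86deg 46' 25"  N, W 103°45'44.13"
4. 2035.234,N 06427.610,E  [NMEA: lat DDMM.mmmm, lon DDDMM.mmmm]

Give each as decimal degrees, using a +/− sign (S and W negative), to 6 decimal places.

1. 31.393750, -124.217573
2. -28.099982, 170.168045
3. 86.773611, -103.762258
4. 20.587233, 64.460167

Point 1:
  φ: 31 + 23.625/60 = 31.3937500
  N ⇒ keep positive
  λ: 13.0544′ = 0.217573°; total 124.2175733
  W ⇒ negate
Point 2:
  Lat: split at 2 digits → 28° and 5.9989′; 28 + 5.9989/60 = 28.0999817
  S ⇒ negate
  Longitude: degrees = first 3 digits = 170, minutes = 10.0827; 170 + 10.0827/60 = 170.1680450
  E → positive
Point 3:
  Latitude: 46′ + 25″ = 46.41667′; 86 + 46.41667/60 = 86.7736111
  N ⇒ keep positive
  Lon: 45′ + 44.13″ = 45.73550′; 103 + 45.73550/60 = 103.7622583
  W ⇒ negate
Point 4:
  Lat: split at 2 digits → 20° and 35.234′; 20 + 35.234/60 = 20.5872333
  N → positive
  λ: degrees = first 3 digits = 64, minutes = 27.61; 64 + 27.61/60 = 64.4601667
  E ⇒ keep positive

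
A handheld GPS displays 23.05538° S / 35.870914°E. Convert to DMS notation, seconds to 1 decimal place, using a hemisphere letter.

φ: 0.055380° → 3.32280′; 0.32280 × 60 = 19.368″
Lon: 0.870914 × 60 = 52.25484′ → 52′, remainder × 60 = 15.290″

23°03′19.4″ S, 35°52′15.3″ E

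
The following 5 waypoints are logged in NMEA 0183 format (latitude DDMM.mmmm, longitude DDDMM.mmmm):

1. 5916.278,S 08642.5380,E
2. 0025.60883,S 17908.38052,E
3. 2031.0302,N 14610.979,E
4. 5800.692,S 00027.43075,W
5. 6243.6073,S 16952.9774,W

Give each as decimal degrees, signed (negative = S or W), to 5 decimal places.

Point 1:
  φ: split at 2 digits → 59° and 16.278′; 59 + 16.278/60 = 59.271300
  S ⇒ negate
  λ: degrees = first 3 digits = 86, minutes = 42.538; 86 + 42.538/60 = 86.708967
  E → positive
Point 2:
  Lat: degrees = first 2 digits = 0, minutes = 25.60883; 0 + 25.60883/60 = 0.426814
  S → negative
  λ: split at 3 digits → 179° and 8.38052′; 179 + 8.38052/60 = 179.139675
  E ⇒ keep positive
Point 3:
  Latitude: degrees = first 2 digits = 20, minutes = 31.0302; 20 + 31.0302/60 = 20.517170
  N → positive
  λ: degrees = first 3 digits = 146, minutes = 10.979; 146 + 10.979/60 = 146.182983
  E → positive
Point 4:
  Latitude: split at 2 digits → 58° and 0.692′; 58 + 0.692/60 = 58.011533
  S → negative
  λ: split at 3 digits → 000° and 27.43075′; 0 + 27.43075/60 = 0.457179
  W → negative
Point 5:
  Lat: split at 2 digits → 62° and 43.6073′; 62 + 43.6073/60 = 62.726788
  S ⇒ negate
  Longitude: degrees = first 3 digits = 169, minutes = 52.9774; 169 + 52.9774/60 = 169.882957
  hemisphere W, so the sign is −

1. -59.27130, 86.70897
2. -0.42681, 179.13968
3. 20.51717, 146.18298
4. -58.01153, -0.45718
5. -62.72679, -169.88296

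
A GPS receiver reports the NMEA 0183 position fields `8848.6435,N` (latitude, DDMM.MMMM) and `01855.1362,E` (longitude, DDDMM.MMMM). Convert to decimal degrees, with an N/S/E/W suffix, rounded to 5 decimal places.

88.81073° N, 18.91894° E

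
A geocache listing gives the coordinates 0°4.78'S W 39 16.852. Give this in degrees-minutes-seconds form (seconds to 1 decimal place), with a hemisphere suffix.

Latitude: 4.78000′ → 4′ and 0.78000 × 60 = 46.800″
λ: fractional minutes 0.85200 × 60 = 51.120″

0°04′46.8″ S, 39°16′51.1″ W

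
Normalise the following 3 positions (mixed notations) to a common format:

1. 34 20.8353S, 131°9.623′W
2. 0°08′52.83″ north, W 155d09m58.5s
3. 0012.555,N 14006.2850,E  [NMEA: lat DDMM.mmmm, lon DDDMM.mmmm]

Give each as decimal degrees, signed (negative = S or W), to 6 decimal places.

1. -34.347255, -131.160383
2. 0.148008, -155.166250
3. 0.209250, 140.104750

Point 1:
  φ: 20.8353′ = 0.347255°; total 34.3472550
  S → negative
  Lon: 131 + 9.623/60 = 131.1603833
  hemisphere W, so the sign is −
Point 2:
  φ: 8′ + 52.83″ = 8.88050′; 0 + 8.88050/60 = 0.1480083
  N → positive
  Longitude: 155 + 9/60 + 58.5/3600 = 155.1662500
  hemisphere W, so the sign is −
Point 3:
  Lat: split at 2 digits → 00° and 12.555′; 0 + 12.555/60 = 0.2092500
  N ⇒ keep positive
  Longitude: split at 3 digits → 140° and 6.285′; 140 + 6.285/60 = 140.1047500
  E → positive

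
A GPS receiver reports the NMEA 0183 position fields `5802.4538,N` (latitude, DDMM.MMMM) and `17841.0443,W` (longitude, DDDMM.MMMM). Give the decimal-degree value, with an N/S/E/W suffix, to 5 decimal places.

58.04090° N, 178.68407° W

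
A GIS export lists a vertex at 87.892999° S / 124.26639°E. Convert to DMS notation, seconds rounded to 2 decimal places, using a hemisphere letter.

φ: 0.892999 × 60 = 53.57994′ → 53′, remainder × 60 = 34.7964″
Longitude: whole degrees 124; 15.98340′ → 15′ and 59.0040″

87°53′34.80″ S, 124°15′59.00″ E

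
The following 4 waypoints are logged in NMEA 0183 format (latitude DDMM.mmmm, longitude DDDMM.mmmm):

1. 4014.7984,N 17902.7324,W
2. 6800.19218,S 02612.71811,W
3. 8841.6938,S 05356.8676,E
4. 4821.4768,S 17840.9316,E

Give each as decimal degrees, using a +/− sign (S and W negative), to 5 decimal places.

Point 1:
  Latitude: split at 2 digits → 40° and 14.7984′; 40 + 14.7984/60 = 40.246640
  N ⇒ keep positive
  Lon: split at 3 digits → 179° and 2.7324′; 179 + 2.7324/60 = 179.045540
  W → negative
Point 2:
  Lat: degrees = first 2 digits = 68, minutes = 0.19218; 68 + 0.19218/60 = 68.003203
  S → negative
  Lon: degrees = first 3 digits = 26, minutes = 12.71811; 26 + 12.71811/60 = 26.211969
  hemisphere W, so the sign is −
Point 3:
  Latitude: degrees = first 2 digits = 88, minutes = 41.6938; 88 + 41.6938/60 = 88.694897
  S ⇒ negate
  Lon: split at 3 digits → 053° and 56.8676′; 53 + 56.8676/60 = 53.947793
  E ⇒ keep positive
Point 4:
  Latitude: split at 2 digits → 48° and 21.4768′; 48 + 21.4768/60 = 48.357947
  hemisphere S, so the sign is −
  Longitude: split at 3 digits → 178° and 40.9316′; 178 + 40.9316/60 = 178.682193
  E ⇒ keep positive

1. 40.24664, -179.04554
2. -68.00320, -26.21197
3. -88.69490, 53.94779
4. -48.35795, 178.68219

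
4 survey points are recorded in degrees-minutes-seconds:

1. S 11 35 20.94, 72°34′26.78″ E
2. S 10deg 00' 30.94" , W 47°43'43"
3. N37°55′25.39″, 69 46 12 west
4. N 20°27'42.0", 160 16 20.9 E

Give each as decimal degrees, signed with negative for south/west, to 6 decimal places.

Point 1:
  Lat: 11 + 35/60 + 20.94/3600 = 11.5891500
  S ⇒ negate
  Lon: 72° + 34/60 + 26.78/3600 = 72 + 0.566667 + 0.007439 = 72.5741056
  E ⇒ keep positive
Point 2:
  φ: 10° + 0/60 + 30.94/3600 = 10 + 0.000000 + 0.008594 = 10.0085944
  S → negative
  Longitude: 43′ + 43″ = 43.71667′; 47 + 43.71667/60 = 47.7286111
  hemisphere W, so the sign is −
Point 3:
  Lat: 37° + 55/60 + 25.39/3600 = 37 + 0.916667 + 0.007053 = 37.9237194
  N → positive
  Lon: 46′ + 12″ = 46.20000′; 69 + 46.20000/60 = 69.7700000
  W → negative
Point 4:
  φ: 20° + 27/60 + 42/3600 = 20 + 0.450000 + 0.011667 = 20.4616667
  N → positive
  Longitude: 160 + 16/60 + 20.9/3600 = 160.2724722
  E → positive

1. -11.589150, 72.574106
2. -10.008594, -47.728611
3. 37.923719, -69.770000
4. 20.461667, 160.272472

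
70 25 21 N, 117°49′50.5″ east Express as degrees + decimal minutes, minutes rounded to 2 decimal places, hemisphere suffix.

Lat: 25 + 21/60 = 25.3500′
λ: 49 + 50.5/60 = 49.8417′

70° 25.35′ N, 117° 49.84′ E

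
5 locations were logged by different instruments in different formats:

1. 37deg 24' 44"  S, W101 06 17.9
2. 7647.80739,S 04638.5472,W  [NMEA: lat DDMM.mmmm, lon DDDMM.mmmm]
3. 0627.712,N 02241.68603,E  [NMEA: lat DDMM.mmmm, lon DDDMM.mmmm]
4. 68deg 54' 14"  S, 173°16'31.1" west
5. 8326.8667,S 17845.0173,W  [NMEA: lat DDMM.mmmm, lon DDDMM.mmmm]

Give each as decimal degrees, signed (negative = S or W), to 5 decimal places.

Point 1:
  Lat: 37 + 24/60 + 44/3600 = 37.412222
  hemisphere S, so the sign is −
  λ: 101 + 6/60 + 17.9/3600 = 101.104972
  W ⇒ negate
Point 2:
  Lat: degrees = first 2 digits = 76, minutes = 47.80739; 76 + 47.80739/60 = 76.796790
  hemisphere S, so the sign is −
  λ: degrees = first 3 digits = 46, minutes = 38.5472; 46 + 38.5472/60 = 46.642453
  hemisphere W, so the sign is −
Point 3:
  φ: split at 2 digits → 06° and 27.712′; 6 + 27.712/60 = 6.461867
  N ⇒ keep positive
  λ: degrees = first 3 digits = 22, minutes = 41.68603; 22 + 41.68603/60 = 22.694767
  E ⇒ keep positive
Point 4:
  Latitude: 68° + 54/60 + 14/3600 = 68 + 0.900000 + 0.003889 = 68.903889
  S → negative
  Lon: 16′ + 31.1″ = 16.51833′; 173 + 16.51833/60 = 173.275306
  W → negative
Point 5:
  φ: split at 2 digits → 83° and 26.8667′; 83 + 26.8667/60 = 83.447778
  S → negative
  Lon: split at 3 digits → 178° and 45.0173′; 178 + 45.0173/60 = 178.750288
  W → negative

1. -37.41222, -101.10497
2. -76.79679, -46.64245
3. 6.46187, 22.69477
4. -68.90389, -173.27531
5. -83.44778, -178.75029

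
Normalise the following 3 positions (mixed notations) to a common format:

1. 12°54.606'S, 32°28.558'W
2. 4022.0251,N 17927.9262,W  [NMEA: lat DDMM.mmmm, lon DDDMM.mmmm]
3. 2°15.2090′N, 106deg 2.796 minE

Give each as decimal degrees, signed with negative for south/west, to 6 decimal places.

1. -12.910100, -32.475967
2. 40.367085, -179.465437
3. 2.253483, 106.046600

Point 1:
  Lat: 12 + 54.606/60 = 12.9101000
  S ⇒ negate
  Lon: 28.558′ = 0.475967°; total 32.4759667
  hemisphere W, so the sign is −
Point 2:
  Lat: degrees = first 2 digits = 40, minutes = 22.0251; 40 + 22.0251/60 = 40.3670850
  N ⇒ keep positive
  λ: split at 3 digits → 179° and 27.9262′; 179 + 27.9262/60 = 179.4654367
  W → negative
Point 3:
  Lat: 15.209′ = 0.253483°; total 2.2534833
  N ⇒ keep positive
  Longitude: 2.796′ = 0.046600°; total 106.0466000
  E ⇒ keep positive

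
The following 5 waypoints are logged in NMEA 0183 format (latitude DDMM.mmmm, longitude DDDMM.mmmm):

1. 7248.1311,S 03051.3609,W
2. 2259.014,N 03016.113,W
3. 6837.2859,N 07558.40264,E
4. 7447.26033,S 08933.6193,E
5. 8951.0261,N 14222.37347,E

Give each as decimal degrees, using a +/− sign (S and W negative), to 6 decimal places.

Point 1:
  φ: degrees = first 2 digits = 72, minutes = 48.1311; 72 + 48.1311/60 = 72.8021850
  S → negative
  λ: degrees = first 3 digits = 30, minutes = 51.3609; 30 + 51.3609/60 = 30.8560150
  W → negative
Point 2:
  Lat: degrees = first 2 digits = 22, minutes = 59.014; 22 + 59.014/60 = 22.9835667
  N → positive
  λ: split at 3 digits → 030° and 16.113′; 30 + 16.113/60 = 30.2685500
  W → negative
Point 3:
  φ: degrees = first 2 digits = 68, minutes = 37.2859; 68 + 37.2859/60 = 68.6214317
  N → positive
  Lon: degrees = first 3 digits = 75, minutes = 58.40264; 75 + 58.40264/60 = 75.9733773
  E ⇒ keep positive
Point 4:
  Latitude: degrees = first 2 digits = 74, minutes = 47.26033; 74 + 47.26033/60 = 74.7876722
  hemisphere S, so the sign is −
  Longitude: degrees = first 3 digits = 89, minutes = 33.6193; 89 + 33.6193/60 = 89.5603217
  E → positive
Point 5:
  Lat: degrees = first 2 digits = 89, minutes = 51.0261; 89 + 51.0261/60 = 89.8504350
  N ⇒ keep positive
  Longitude: degrees = first 3 digits = 142, minutes = 22.37347; 142 + 22.37347/60 = 142.3728912
  E → positive

1. -72.802185, -30.856015
2. 22.983567, -30.268550
3. 68.621432, 75.973377
4. -74.787672, 89.560322
5. 89.850435, 142.372891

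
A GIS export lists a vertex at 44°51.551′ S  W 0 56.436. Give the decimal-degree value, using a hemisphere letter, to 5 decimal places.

44.85918° S, 0.94060° W

Lat: 51.551′ = 0.859183°; total 44.859183
Longitude: 0 + 56.436/60 = 0.940600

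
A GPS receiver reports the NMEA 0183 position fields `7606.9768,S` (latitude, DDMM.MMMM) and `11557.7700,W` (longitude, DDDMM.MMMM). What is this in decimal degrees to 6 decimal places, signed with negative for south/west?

Lat: degrees = first 2 digits = 76, minutes = 6.9768; 76 + 6.9768/60 = 76.1162800
hemisphere S, so the sign is −
λ: split at 3 digits → 115° and 57.77′; 115 + 57.77/60 = 115.9628333
W → negative

-76.116280, -115.962833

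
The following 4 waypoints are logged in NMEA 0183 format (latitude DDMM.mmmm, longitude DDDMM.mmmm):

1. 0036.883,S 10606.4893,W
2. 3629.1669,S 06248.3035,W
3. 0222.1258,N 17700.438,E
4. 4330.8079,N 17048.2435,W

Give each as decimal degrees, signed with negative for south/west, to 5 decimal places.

1. -0.61472, -106.10816
2. -36.48612, -62.80506
3. 2.36876, 177.00730
4. 43.51347, -170.80406

Point 1:
  Latitude: degrees = first 2 digits = 0, minutes = 36.883; 0 + 36.883/60 = 0.614717
  S ⇒ negate
  λ: degrees = first 3 digits = 106, minutes = 6.4893; 106 + 6.4893/60 = 106.108155
  hemisphere W, so the sign is −
Point 2:
  Lat: degrees = first 2 digits = 36, minutes = 29.1669; 36 + 29.1669/60 = 36.486115
  S → negative
  Longitude: split at 3 digits → 062° and 48.3035′; 62 + 48.3035/60 = 62.805058
  W → negative
Point 3:
  Latitude: split at 2 digits → 02° and 22.1258′; 2 + 22.1258/60 = 2.368763
  N → positive
  λ: split at 3 digits → 177° and 0.438′; 177 + 0.438/60 = 177.007300
  E → positive
Point 4:
  Lat: degrees = first 2 digits = 43, minutes = 30.8079; 43 + 30.8079/60 = 43.513465
  N → positive
  λ: split at 3 digits → 170° and 48.2435′; 170 + 48.2435/60 = 170.804058
  hemisphere W, so the sign is −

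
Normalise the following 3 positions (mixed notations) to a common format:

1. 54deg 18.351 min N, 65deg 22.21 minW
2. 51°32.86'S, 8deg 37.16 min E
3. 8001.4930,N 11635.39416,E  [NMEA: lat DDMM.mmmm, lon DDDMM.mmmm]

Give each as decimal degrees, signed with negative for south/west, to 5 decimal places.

1. 54.30585, -65.37017
2. -51.54767, 8.61933
3. 80.02488, 116.58990

Point 1:
  φ: 54 + 18.351/60 = 54.305850
  N ⇒ keep positive
  λ: 65 + 22.21/60 = 65.370167
  hemisphere W, so the sign is −
Point 2:
  Lat: 51 + 32.86/60 = 51.547667
  S ⇒ negate
  Lon: 37.16′ = 0.619333°; total 8.619333
  E → positive
Point 3:
  Lat: degrees = first 2 digits = 80, minutes = 1.493; 80 + 1.493/60 = 80.024883
  N ⇒ keep positive
  Longitude: split at 3 digits → 116° and 35.39416′; 116 + 35.39416/60 = 116.589903
  E ⇒ keep positive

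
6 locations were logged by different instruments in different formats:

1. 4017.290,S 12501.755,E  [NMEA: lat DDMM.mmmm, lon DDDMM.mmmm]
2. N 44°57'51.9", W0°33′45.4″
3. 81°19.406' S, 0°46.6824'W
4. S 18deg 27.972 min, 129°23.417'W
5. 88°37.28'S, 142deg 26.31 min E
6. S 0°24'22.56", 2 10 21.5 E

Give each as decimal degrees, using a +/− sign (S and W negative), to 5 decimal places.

Point 1:
  Lat: split at 2 digits → 40° and 17.29′; 40 + 17.29/60 = 40.288167
  S → negative
  Longitude: split at 3 digits → 125° and 1.755′; 125 + 1.755/60 = 125.029250
  E ⇒ keep positive
Point 2:
  Lat: 44° + 57/60 + 51.9/3600 = 44 + 0.950000 + 0.014417 = 44.964417
  N → positive
  λ: 33′ + 45.4″ = 33.75667′; 0 + 33.75667/60 = 0.562611
  W ⇒ negate
Point 3:
  Lat: 81 + 19.406/60 = 81.323433
  hemisphere S, so the sign is −
  λ: 0 + 46.6824/60 = 0.778040
  hemisphere W, so the sign is −
Point 4:
  Latitude: 27.972′ = 0.466200°; total 18.466200
  hemisphere S, so the sign is −
  λ: 129 + 23.417/60 = 129.390283
  W → negative
Point 5:
  Lat: 88 + 37.28/60 = 88.621333
  hemisphere S, so the sign is −
  Longitude: 142 + 26.31/60 = 142.438500
  E → positive
Point 6:
  Lat: 24′ + 22.56″ = 24.37600′; 0 + 24.37600/60 = 0.406267
  S → negative
  λ: 10′ + 21.5″ = 10.35833′; 2 + 10.35833/60 = 2.172639
  E → positive

1. -40.28817, 125.02925
2. 44.96442, -0.56261
3. -81.32343, -0.77804
4. -18.46620, -129.39028
5. -88.62133, 142.43850
6. -0.40627, 2.17264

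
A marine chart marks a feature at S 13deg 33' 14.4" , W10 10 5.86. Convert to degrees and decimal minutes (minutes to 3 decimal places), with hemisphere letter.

13° 33.240′ S, 10° 10.098′ W

φ: seconds/60 = 0.24000; minutes = 33 + 0.24000 = 33.24000
Longitude: seconds/60 = 0.09767; minutes = 10 + 0.09767 = 10.09767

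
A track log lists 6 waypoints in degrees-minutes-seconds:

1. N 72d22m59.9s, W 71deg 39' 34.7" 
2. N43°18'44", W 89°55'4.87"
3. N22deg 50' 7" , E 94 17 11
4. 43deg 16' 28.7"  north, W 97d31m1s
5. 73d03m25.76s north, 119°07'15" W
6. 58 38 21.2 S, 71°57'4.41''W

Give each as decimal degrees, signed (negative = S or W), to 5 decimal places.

Point 1:
  Lat: 72° + 22/60 + 59.9/3600 = 72 + 0.366667 + 0.016639 = 72.383306
  N → positive
  Longitude: 39′ + 34.7″ = 39.57833′; 71 + 39.57833/60 = 71.659639
  W ⇒ negate
Point 2:
  Latitude: 18′ + 44″ = 18.73333′; 43 + 18.73333/60 = 43.312222
  N ⇒ keep positive
  λ: 89 + 55/60 + 4.87/3600 = 89.918019
  W ⇒ negate
Point 3:
  φ: 22 + 50/60 + 7/3600 = 22.835278
  N ⇒ keep positive
  λ: 94 + 17/60 + 11/3600 = 94.286389
  E ⇒ keep positive
Point 4:
  Latitude: 43° + 16/60 + 28.7/3600 = 43 + 0.266667 + 0.007972 = 43.274639
  N ⇒ keep positive
  λ: 31′ + 1″ = 31.01667′; 97 + 31.01667/60 = 97.516944
  W ⇒ negate
Point 5:
  Latitude: 73° + 3/60 + 25.76/3600 = 73 + 0.050000 + 0.007156 = 73.057156
  N → positive
  λ: 119° + 7/60 + 15/3600 = 119 + 0.116667 + 0.004167 = 119.120833
  W → negative
Point 6:
  Lat: 38′ + 21.2″ = 38.35333′; 58 + 38.35333/60 = 58.639222
  hemisphere S, so the sign is −
  λ: 71 + 57/60 + 4.41/3600 = 71.951225
  hemisphere W, so the sign is −

1. 72.38331, -71.65964
2. 43.31222, -89.91802
3. 22.83528, 94.28639
4. 43.27464, -97.51694
5. 73.05716, -119.12083
6. -58.63922, -71.95123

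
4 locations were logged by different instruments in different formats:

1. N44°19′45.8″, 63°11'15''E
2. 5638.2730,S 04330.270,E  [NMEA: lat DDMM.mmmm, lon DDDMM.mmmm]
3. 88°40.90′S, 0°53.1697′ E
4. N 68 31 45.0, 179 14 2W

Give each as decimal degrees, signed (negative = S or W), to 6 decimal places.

1. 44.329389, 63.187500
2. -56.637883, 43.504500
3. -88.681667, 0.886162
4. 68.529167, -179.233889

Point 1:
  Latitude: 44 + 19/60 + 45.8/3600 = 44.3293889
  N ⇒ keep positive
  Longitude: 63° + 11/60 + 15/3600 = 63 + 0.183333 + 0.004167 = 63.1875000
  E ⇒ keep positive
Point 2:
  Latitude: split at 2 digits → 56° and 38.273′; 56 + 38.273/60 = 56.6378833
  hemisphere S, so the sign is −
  Longitude: split at 3 digits → 043° and 30.27′; 43 + 30.27/60 = 43.5045000
  E ⇒ keep positive
Point 3:
  Lat: 40.9′ = 0.681667°; total 88.6816667
  S ⇒ negate
  Longitude: 53.1697′ = 0.886162°; total 0.8861617
  E → positive
Point 4:
  Latitude: 68° + 31/60 + 45/3600 = 68 + 0.516667 + 0.012500 = 68.5291667
  N ⇒ keep positive
  Lon: 179° + 14/60 + 2/3600 = 179 + 0.233333 + 0.000556 = 179.2338889
  W ⇒ negate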